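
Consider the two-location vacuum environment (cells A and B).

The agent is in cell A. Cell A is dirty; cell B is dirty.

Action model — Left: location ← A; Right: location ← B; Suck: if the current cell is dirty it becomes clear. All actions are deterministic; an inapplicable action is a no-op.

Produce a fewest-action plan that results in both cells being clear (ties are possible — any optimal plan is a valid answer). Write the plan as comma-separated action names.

Suck, Right, Suck

1. Suck → (A; A:clear, B:dirty)
2. Right → (B; A:clear, B:dirty)
3. Suck → (B; A:clear, B:clear)
min 3: Suck A + move + Suck B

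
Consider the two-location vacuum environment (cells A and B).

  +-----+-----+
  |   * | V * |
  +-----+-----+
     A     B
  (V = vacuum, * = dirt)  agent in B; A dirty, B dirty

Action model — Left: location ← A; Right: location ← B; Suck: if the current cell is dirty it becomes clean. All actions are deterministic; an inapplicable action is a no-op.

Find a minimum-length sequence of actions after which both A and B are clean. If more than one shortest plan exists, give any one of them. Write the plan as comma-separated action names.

Suck (#1): <B|dirty|clean>
Left (#2): <A|dirty|clean>
Suck (#3): <A|clean|clean>
min 3: Suck B + move + Suck A

Suck, Left, Suck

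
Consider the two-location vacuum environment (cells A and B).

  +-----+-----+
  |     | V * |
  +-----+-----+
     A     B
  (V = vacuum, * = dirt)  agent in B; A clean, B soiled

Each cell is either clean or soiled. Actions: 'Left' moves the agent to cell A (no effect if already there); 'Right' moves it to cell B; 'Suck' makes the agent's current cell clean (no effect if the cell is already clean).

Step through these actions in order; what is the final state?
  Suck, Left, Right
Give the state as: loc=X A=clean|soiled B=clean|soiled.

loc=B A=clean B=clean

1. Suck → loc=B A=clean B=clean
2. Left → loc=A A=clean B=clean
3. Right → loc=B A=clean B=clean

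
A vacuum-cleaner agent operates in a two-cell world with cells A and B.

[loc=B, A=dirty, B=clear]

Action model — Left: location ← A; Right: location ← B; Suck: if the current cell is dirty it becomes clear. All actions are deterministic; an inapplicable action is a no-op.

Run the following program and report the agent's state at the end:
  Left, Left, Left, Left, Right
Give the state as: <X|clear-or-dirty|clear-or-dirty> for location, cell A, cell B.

1. Left → <A|dirty|clear>
2. Left → <A|dirty|clear>
3. Left → <A|dirty|clear>
4. Left → <A|dirty|clear>
5. Right → <B|dirty|clear>

<B|dirty|clear>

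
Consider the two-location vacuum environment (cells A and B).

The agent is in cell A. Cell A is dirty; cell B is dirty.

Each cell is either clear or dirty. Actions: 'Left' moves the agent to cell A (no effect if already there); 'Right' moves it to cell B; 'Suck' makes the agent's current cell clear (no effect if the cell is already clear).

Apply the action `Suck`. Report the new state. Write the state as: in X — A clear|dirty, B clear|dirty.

start: in A — A dirty, B dirty
1) do Suck; now in A — A clear, B dirty

in A — A clear, B dirty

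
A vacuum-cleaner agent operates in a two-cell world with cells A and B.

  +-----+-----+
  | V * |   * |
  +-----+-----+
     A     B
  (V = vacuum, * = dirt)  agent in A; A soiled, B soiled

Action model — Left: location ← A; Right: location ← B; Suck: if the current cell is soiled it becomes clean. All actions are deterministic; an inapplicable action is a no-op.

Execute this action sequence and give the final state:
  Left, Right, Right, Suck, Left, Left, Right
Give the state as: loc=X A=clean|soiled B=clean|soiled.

loc=B A=soiled B=clean

t=1 Left ⇒ loc=A A=soiled B=soiled
t=2 Right ⇒ loc=B A=soiled B=soiled
t=3 Right ⇒ loc=B A=soiled B=soiled
t=4 Suck ⇒ loc=B A=soiled B=clean
t=5 Left ⇒ loc=A A=soiled B=clean
t=6 Left ⇒ loc=A A=soiled B=clean
t=7 Right ⇒ loc=B A=soiled B=clean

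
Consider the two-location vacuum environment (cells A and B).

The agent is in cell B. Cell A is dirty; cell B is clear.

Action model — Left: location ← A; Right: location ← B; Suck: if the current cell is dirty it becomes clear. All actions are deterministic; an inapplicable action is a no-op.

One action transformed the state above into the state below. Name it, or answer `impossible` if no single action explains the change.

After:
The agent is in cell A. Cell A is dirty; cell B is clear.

Left

try  Left: in A — A dirty, B clear  ← match
try Right: in B — A dirty, B clear
try  Suck: in B — A dirty, B clear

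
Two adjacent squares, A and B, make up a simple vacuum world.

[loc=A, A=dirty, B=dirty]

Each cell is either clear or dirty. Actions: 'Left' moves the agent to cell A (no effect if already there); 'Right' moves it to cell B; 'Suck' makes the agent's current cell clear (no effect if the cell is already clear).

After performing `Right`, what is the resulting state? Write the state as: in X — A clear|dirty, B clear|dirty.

in B — A dirty, B dirty

start: in A — A dirty, B dirty
1. Right → in B — A dirty, B dirty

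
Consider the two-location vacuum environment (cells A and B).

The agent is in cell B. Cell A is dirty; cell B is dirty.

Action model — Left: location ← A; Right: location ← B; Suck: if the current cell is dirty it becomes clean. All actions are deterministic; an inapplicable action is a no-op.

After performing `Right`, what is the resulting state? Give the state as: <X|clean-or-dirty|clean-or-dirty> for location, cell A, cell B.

<B|dirty|dirty>

start: <B|dirty|dirty>
t=1 Right ⇒ <B|dirty|dirty>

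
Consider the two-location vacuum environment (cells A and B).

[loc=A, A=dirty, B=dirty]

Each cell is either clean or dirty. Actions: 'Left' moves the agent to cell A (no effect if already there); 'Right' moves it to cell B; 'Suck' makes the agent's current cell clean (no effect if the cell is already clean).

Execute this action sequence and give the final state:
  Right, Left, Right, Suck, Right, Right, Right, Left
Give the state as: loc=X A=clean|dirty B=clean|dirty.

loc=A A=dirty B=clean

1) do Right; now loc=B A=dirty B=dirty
2) do Left; now loc=A A=dirty B=dirty
3) do Right; now loc=B A=dirty B=dirty
4) do Suck; now loc=B A=dirty B=clean
5) do Right; now loc=B A=dirty B=clean
6) do Right; now loc=B A=dirty B=clean
7) do Right; now loc=B A=dirty B=clean
8) do Left; now loc=A A=dirty B=clean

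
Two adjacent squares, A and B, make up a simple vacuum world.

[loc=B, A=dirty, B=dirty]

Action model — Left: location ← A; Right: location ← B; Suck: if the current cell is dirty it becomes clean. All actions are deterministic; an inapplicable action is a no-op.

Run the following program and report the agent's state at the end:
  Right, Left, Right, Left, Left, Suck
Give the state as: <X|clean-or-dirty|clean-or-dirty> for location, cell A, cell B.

[1] after Right: <B|dirty|dirty>
[2] after Left: <A|dirty|dirty>
[3] after Right: <B|dirty|dirty>
[4] after Left: <A|dirty|dirty>
[5] after Left: <A|dirty|dirty>
[6] after Suck: <A|clean|dirty>

<A|clean|dirty>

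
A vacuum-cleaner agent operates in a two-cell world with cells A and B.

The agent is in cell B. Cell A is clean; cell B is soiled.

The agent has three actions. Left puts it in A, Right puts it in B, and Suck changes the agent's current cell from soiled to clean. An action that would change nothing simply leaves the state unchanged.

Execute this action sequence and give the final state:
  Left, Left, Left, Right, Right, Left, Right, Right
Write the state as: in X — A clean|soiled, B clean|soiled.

in B — A clean, B soiled

1. Left → in A — A clean, B soiled
2. Left → in A — A clean, B soiled
3. Left → in A — A clean, B soiled
4. Right → in B — A clean, B soiled
5. Right → in B — A clean, B soiled
6. Left → in A — A clean, B soiled
7. Right → in B — A clean, B soiled
8. Right → in B — A clean, B soiled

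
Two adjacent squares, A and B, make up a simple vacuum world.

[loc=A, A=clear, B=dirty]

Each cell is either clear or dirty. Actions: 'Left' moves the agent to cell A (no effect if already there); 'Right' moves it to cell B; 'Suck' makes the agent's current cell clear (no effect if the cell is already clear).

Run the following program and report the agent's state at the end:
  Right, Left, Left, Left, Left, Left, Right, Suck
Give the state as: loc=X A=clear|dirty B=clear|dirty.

loc=B A=clear B=clear

Right (#1): loc=B A=clear B=dirty
Left (#2): loc=A A=clear B=dirty
Left (#3): loc=A A=clear B=dirty
Left (#4): loc=A A=clear B=dirty
Left (#5): loc=A A=clear B=dirty
Left (#6): loc=A A=clear B=dirty
Right (#7): loc=B A=clear B=dirty
Suck (#8): loc=B A=clear B=clear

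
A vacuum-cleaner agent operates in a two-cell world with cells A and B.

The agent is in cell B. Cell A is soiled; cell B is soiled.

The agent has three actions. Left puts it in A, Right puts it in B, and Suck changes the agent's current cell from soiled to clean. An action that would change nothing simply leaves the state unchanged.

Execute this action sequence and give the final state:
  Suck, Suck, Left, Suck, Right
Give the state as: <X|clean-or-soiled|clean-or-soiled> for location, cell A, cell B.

<B|clean|clean>

1. Suck → <B|soiled|clean>
2. Suck → <B|soiled|clean>
3. Left → <A|soiled|clean>
4. Suck → <A|clean|clean>
5. Right → <B|clean|clean>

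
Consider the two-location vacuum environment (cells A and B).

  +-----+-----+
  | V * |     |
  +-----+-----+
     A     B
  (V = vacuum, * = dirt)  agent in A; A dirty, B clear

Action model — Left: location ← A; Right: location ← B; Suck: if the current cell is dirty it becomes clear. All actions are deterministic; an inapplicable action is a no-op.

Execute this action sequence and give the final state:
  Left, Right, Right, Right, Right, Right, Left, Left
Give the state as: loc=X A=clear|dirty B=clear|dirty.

t=1 Left ⇒ loc=A A=dirty B=clear
t=2 Right ⇒ loc=B A=dirty B=clear
t=3 Right ⇒ loc=B A=dirty B=clear
t=4 Right ⇒ loc=B A=dirty B=clear
t=5 Right ⇒ loc=B A=dirty B=clear
t=6 Right ⇒ loc=B A=dirty B=clear
t=7 Left ⇒ loc=A A=dirty B=clear
t=8 Left ⇒ loc=A A=dirty B=clear

loc=A A=dirty B=clear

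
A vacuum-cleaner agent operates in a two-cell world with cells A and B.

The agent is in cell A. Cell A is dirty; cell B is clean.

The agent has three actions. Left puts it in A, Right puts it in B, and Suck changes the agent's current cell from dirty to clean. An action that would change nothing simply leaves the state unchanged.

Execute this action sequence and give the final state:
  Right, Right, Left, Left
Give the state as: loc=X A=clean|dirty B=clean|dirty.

[1] after Right: loc=B A=dirty B=clean
[2] after Right: loc=B A=dirty B=clean
[3] after Left: loc=A A=dirty B=clean
[4] after Left: loc=A A=dirty B=clean

loc=A A=dirty B=clean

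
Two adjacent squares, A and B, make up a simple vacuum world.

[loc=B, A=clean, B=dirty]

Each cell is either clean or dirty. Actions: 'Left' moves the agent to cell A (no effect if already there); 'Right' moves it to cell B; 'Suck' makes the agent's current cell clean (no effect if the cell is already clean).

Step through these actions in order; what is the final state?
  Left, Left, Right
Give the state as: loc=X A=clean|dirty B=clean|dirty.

loc=B A=clean B=dirty

Left (#1): loc=A A=clean B=dirty
Left (#2): loc=A A=clean B=dirty
Right (#3): loc=B A=clean B=dirty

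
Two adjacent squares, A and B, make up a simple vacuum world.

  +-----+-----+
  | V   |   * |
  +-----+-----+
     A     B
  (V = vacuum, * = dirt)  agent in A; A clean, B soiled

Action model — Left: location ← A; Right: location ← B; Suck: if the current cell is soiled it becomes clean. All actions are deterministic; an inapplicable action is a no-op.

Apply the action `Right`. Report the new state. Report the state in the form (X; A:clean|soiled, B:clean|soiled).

start: (A; A:clean, B:soiled)
step 1/1 (Right): (B; A:clean, B:soiled)

(B; A:clean, B:soiled)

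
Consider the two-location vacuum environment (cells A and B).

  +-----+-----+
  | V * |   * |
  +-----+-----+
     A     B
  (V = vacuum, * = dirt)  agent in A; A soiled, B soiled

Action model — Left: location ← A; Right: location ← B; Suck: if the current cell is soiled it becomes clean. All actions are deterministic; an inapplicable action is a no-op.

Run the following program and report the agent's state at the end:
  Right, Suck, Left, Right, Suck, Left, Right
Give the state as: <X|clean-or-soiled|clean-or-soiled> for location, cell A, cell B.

<B|soiled|clean>

[1] after Right: <B|soiled|soiled>
[2] after Suck: <B|soiled|clean>
[3] after Left: <A|soiled|clean>
[4] after Right: <B|soiled|clean>
[5] after Suck: <B|soiled|clean>
[6] after Left: <A|soiled|clean>
[7] after Right: <B|soiled|clean>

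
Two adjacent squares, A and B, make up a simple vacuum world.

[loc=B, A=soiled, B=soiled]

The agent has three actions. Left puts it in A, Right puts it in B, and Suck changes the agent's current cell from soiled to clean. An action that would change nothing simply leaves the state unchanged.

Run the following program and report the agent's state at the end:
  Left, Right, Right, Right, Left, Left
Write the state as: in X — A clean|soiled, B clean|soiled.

in A — A soiled, B soiled

1. Left → in A — A soiled, B soiled
2. Right → in B — A soiled, B soiled
3. Right → in B — A soiled, B soiled
4. Right → in B — A soiled, B soiled
5. Left → in A — A soiled, B soiled
6. Left → in A — A soiled, B soiled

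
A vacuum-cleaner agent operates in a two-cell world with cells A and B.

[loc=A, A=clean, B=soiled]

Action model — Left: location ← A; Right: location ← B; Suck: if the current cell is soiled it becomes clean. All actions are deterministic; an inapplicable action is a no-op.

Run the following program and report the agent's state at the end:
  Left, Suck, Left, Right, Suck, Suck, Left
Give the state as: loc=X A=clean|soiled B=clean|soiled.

loc=A A=clean B=clean

t=1 Left ⇒ loc=A A=clean B=soiled
t=2 Suck ⇒ loc=A A=clean B=soiled
t=3 Left ⇒ loc=A A=clean B=soiled
t=4 Right ⇒ loc=B A=clean B=soiled
t=5 Suck ⇒ loc=B A=clean B=clean
t=6 Suck ⇒ loc=B A=clean B=clean
t=7 Left ⇒ loc=A A=clean B=clean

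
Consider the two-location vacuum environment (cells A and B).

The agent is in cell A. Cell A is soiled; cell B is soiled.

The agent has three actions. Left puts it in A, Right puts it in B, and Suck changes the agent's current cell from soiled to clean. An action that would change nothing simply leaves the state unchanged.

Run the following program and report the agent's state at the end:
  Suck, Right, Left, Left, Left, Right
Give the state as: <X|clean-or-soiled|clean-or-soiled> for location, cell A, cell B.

<B|clean|soiled>

[1] after Suck: <A|clean|soiled>
[2] after Right: <B|clean|soiled>
[3] after Left: <A|clean|soiled>
[4] after Left: <A|clean|soiled>
[5] after Left: <A|clean|soiled>
[6] after Right: <B|clean|soiled>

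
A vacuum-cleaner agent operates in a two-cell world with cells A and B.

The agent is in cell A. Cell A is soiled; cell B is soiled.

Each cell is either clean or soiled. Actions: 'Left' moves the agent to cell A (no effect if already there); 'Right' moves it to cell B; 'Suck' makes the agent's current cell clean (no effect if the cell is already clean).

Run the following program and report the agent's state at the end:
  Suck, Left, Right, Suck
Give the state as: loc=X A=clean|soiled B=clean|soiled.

loc=B A=clean B=clean

t=1 Suck ⇒ loc=A A=clean B=soiled
t=2 Left ⇒ loc=A A=clean B=soiled
t=3 Right ⇒ loc=B A=clean B=soiled
t=4 Suck ⇒ loc=B A=clean B=clean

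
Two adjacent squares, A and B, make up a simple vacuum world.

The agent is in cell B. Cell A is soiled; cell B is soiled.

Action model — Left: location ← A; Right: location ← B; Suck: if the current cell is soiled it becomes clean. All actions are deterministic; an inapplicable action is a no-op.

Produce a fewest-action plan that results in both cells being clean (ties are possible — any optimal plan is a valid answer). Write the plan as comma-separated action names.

1) do Suck; now in B — A soiled, B clean
2) do Left; now in A — A soiled, B clean
3) do Suck; now in A — A clean, B clean
min 3: Suck B + move + Suck A

Suck, Left, Suck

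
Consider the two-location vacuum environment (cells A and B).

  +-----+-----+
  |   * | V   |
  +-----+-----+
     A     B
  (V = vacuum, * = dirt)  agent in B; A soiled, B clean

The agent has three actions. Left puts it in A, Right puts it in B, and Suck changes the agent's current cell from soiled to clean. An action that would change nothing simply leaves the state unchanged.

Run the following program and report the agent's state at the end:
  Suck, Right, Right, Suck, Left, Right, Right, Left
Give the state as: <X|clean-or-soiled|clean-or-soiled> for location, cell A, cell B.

1) do Suck; now <B|soiled|clean>
2) do Right; now <B|soiled|clean>
3) do Right; now <B|soiled|clean>
4) do Suck; now <B|soiled|clean>
5) do Left; now <A|soiled|clean>
6) do Right; now <B|soiled|clean>
7) do Right; now <B|soiled|clean>
8) do Left; now <A|soiled|clean>

<A|soiled|clean>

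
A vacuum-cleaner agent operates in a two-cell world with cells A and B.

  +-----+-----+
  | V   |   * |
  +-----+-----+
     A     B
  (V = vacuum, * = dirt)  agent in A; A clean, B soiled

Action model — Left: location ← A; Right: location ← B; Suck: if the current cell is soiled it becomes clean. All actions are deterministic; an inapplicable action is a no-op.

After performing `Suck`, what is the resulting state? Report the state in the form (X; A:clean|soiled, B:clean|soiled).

(A; A:clean, B:soiled)

start: (A; A:clean, B:soiled)
1. Suck → (A; A:clean, B:soiled)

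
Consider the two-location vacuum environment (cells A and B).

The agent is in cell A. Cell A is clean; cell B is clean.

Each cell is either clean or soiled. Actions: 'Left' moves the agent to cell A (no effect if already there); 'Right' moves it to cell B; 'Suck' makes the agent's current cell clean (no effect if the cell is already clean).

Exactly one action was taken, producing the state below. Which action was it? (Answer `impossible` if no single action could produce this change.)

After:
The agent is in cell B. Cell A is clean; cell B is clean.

try  Left: (A; A:clean, B:clean)
try Right: (B; A:clean, B:clean)  ← match
try  Suck: (A; A:clean, B:clean)

Right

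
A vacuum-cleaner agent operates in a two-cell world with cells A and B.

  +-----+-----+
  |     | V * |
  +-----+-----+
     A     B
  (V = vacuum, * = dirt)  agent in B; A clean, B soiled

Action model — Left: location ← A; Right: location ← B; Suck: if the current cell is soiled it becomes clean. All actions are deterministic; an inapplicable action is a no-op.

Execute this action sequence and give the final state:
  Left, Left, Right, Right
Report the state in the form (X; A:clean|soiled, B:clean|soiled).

(B; A:clean, B:soiled)

1. Left → (A; A:clean, B:soiled)
2. Left → (A; A:clean, B:soiled)
3. Right → (B; A:clean, B:soiled)
4. Right → (B; A:clean, B:soiled)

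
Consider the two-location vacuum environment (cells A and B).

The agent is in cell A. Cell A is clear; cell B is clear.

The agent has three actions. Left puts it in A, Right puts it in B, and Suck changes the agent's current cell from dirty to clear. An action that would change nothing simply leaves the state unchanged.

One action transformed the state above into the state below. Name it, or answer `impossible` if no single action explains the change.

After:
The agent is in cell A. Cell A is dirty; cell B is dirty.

impossible

try  Left: in A — A clear, B clear
try Right: in B — A clear, B clear
try  Suck: in A — A clear, B clear
no single action produces the after-state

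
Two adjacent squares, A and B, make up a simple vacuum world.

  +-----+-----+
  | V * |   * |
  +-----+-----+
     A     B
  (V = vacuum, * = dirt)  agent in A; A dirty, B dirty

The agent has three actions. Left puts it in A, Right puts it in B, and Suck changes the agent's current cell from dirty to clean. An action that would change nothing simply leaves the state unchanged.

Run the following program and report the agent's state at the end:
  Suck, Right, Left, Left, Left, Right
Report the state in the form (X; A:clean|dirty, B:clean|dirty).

(B; A:clean, B:dirty)

1) do Suck; now (A; A:clean, B:dirty)
2) do Right; now (B; A:clean, B:dirty)
3) do Left; now (A; A:clean, B:dirty)
4) do Left; now (A; A:clean, B:dirty)
5) do Left; now (A; A:clean, B:dirty)
6) do Right; now (B; A:clean, B:dirty)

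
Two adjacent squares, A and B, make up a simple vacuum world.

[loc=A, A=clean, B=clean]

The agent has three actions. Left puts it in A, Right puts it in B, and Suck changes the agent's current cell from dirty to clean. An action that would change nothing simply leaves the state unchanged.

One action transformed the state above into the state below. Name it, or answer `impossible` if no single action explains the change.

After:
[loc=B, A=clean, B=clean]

Right

try  Left: <A|clean|clean>
try Right: <B|clean|clean>  ← match
try  Suck: <A|clean|clean>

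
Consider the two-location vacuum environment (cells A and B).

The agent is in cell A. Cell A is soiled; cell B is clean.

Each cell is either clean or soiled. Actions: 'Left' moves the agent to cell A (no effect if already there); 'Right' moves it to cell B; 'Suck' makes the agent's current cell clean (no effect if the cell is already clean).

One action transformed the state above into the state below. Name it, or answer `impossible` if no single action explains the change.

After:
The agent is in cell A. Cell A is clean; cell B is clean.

Suck

try  Left: (A; A:soiled, B:clean)
try Right: (B; A:soiled, B:clean)
try  Suck: (A; A:clean, B:clean)  ← match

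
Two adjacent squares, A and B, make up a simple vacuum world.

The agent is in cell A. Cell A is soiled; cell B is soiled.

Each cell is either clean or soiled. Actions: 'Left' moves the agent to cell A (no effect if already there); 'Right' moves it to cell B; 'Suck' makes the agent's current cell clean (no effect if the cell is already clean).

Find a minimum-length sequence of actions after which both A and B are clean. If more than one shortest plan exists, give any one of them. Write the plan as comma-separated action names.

Suck, Right, Suck

step 1/3 (Suck): loc=A A=clean B=soiled
step 2/3 (Right): loc=B A=clean B=soiled
step 3/3 (Suck): loc=B A=clean B=clean
min 3: Suck A + move + Suck B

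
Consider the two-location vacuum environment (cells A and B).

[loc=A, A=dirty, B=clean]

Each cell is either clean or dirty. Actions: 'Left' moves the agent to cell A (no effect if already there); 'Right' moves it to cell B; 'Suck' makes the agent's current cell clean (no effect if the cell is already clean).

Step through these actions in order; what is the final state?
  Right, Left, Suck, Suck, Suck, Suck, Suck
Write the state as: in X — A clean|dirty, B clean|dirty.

in A — A clean, B clean

t=1 Right ⇒ in B — A dirty, B clean
t=2 Left ⇒ in A — A dirty, B clean
t=3 Suck ⇒ in A — A clean, B clean
t=4 Suck ⇒ in A — A clean, B clean
t=5 Suck ⇒ in A — A clean, B clean
t=6 Suck ⇒ in A — A clean, B clean
t=7 Suck ⇒ in A — A clean, B clean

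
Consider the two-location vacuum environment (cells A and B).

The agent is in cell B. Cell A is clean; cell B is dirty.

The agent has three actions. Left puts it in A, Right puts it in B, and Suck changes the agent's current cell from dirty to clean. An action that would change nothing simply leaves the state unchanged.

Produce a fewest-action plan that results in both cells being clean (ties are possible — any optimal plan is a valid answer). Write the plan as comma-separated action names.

Suck

1) do Suck; now (B; A:clean, B:clean)
min 1: B is dirty, one Suck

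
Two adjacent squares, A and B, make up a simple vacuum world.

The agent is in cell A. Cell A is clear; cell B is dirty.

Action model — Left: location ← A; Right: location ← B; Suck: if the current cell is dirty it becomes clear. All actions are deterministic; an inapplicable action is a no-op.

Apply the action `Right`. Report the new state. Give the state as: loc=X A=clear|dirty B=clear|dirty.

loc=B A=clear B=dirty

start: loc=A A=clear B=dirty
1) do Right; now loc=B A=clear B=dirty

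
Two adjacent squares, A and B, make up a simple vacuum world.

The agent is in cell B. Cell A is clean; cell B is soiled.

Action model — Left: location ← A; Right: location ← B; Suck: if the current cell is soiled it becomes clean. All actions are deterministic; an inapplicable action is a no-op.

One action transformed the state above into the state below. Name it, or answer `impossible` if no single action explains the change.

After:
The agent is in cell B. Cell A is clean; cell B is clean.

try  Left: <A|clean|soiled>
try Right: <B|clean|soiled>
try  Suck: <B|clean|clean>  ← match

Suck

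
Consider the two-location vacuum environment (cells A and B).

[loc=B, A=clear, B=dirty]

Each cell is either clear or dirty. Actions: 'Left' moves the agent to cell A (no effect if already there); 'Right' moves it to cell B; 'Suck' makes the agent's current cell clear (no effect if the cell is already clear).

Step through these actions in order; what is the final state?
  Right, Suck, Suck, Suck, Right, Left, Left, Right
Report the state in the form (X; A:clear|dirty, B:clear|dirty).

(B; A:clear, B:clear)

[1] after Right: (B; A:clear, B:dirty)
[2] after Suck: (B; A:clear, B:clear)
[3] after Suck: (B; A:clear, B:clear)
[4] after Suck: (B; A:clear, B:clear)
[5] after Right: (B; A:clear, B:clear)
[6] after Left: (A; A:clear, B:clear)
[7] after Left: (A; A:clear, B:clear)
[8] after Right: (B; A:clear, B:clear)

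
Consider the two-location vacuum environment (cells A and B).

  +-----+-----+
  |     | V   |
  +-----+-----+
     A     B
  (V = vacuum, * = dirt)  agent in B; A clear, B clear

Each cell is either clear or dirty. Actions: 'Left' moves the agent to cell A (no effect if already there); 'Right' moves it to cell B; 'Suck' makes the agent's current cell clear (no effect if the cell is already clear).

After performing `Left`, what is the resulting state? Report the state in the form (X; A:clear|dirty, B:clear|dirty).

(A; A:clear, B:clear)

start: (B; A:clear, B:clear)
step 1/1 (Left): (A; A:clear, B:clear)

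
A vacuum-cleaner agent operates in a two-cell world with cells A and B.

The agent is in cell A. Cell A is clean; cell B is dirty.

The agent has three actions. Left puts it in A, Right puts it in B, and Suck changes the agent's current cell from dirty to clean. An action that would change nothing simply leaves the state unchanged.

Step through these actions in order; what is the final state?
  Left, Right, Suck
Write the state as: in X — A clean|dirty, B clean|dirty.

in B — A clean, B clean

Left (#1): in A — A clean, B dirty
Right (#2): in B — A clean, B dirty
Suck (#3): in B — A clean, B clean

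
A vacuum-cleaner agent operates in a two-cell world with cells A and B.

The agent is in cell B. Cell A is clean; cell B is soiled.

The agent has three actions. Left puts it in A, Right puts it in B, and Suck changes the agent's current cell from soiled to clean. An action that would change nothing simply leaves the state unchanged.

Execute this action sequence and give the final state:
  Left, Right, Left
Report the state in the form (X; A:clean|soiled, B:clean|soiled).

(A; A:clean, B:soiled)

Left (#1): (A; A:clean, B:soiled)
Right (#2): (B; A:clean, B:soiled)
Left (#3): (A; A:clean, B:soiled)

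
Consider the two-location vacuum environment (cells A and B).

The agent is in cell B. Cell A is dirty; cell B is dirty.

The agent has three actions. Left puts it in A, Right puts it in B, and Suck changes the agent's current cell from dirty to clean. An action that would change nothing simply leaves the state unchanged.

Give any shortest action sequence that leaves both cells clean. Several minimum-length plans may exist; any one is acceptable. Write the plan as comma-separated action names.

t=1 Suck ⇒ (B; A:dirty, B:clean)
t=2 Left ⇒ (A; A:dirty, B:clean)
t=3 Suck ⇒ (A; A:clean, B:clean)
min 3: Suck B + move + Suck A

Suck, Left, Suck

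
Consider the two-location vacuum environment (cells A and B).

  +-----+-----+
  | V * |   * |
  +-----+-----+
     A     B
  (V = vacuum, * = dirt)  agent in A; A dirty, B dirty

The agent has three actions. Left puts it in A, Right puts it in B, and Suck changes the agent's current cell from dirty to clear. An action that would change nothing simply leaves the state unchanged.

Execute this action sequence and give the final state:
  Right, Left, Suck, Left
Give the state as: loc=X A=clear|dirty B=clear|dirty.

1. Right → loc=B A=dirty B=dirty
2. Left → loc=A A=dirty B=dirty
3. Suck → loc=A A=clear B=dirty
4. Left → loc=A A=clear B=dirty

loc=A A=clear B=dirty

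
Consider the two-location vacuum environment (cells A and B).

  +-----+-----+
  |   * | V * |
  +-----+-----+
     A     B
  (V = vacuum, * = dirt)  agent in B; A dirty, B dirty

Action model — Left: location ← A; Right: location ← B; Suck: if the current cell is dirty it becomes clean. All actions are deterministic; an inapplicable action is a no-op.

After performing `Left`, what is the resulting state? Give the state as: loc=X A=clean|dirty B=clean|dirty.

start: loc=B A=dirty B=dirty
t=1 Left ⇒ loc=A A=dirty B=dirty

loc=A A=dirty B=dirty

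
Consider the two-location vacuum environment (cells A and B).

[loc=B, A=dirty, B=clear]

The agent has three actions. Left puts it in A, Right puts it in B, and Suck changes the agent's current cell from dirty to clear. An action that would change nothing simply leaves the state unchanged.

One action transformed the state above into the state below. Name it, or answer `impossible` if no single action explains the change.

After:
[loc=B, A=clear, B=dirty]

try  Left: (A; A:dirty, B:clear)
try Right: (B; A:dirty, B:clear)
try  Suck: (B; A:dirty, B:clear)
no single action produces the after-state

impossible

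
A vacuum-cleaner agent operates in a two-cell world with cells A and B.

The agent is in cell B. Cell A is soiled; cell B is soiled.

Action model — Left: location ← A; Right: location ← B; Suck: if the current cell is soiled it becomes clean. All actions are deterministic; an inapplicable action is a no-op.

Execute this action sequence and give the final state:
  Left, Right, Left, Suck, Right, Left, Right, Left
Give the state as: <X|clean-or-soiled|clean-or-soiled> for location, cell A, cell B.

t=1 Left ⇒ <A|soiled|soiled>
t=2 Right ⇒ <B|soiled|soiled>
t=3 Left ⇒ <A|soiled|soiled>
t=4 Suck ⇒ <A|clean|soiled>
t=5 Right ⇒ <B|clean|soiled>
t=6 Left ⇒ <A|clean|soiled>
t=7 Right ⇒ <B|clean|soiled>
t=8 Left ⇒ <A|clean|soiled>

<A|clean|soiled>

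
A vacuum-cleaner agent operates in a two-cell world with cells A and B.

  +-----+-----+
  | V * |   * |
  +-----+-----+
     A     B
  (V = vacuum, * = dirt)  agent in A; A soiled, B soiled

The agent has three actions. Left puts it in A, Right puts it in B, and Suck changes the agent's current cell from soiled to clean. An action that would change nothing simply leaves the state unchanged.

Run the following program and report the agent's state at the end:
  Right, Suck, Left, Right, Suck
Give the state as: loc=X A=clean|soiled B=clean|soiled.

loc=B A=soiled B=clean

t=1 Right ⇒ loc=B A=soiled B=soiled
t=2 Suck ⇒ loc=B A=soiled B=clean
t=3 Left ⇒ loc=A A=soiled B=clean
t=4 Right ⇒ loc=B A=soiled B=clean
t=5 Suck ⇒ loc=B A=soiled B=clean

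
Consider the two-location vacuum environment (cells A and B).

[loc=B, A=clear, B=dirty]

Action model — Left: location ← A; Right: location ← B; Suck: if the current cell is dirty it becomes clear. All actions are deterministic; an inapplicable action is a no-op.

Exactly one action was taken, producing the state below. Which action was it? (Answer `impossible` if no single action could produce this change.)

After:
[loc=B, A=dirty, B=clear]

try  Left: in A — A clear, B dirty
try Right: in B — A clear, B dirty
try  Suck: in B — A clear, B clear
no single action produces the after-state

impossible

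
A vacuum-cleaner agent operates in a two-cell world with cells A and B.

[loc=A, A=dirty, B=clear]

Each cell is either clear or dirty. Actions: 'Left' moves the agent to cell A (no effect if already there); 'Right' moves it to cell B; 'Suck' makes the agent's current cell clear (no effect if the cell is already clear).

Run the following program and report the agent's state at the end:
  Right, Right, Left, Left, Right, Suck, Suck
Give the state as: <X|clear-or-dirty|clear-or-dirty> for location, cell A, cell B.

<B|dirty|clear>

[1] after Right: <B|dirty|clear>
[2] after Right: <B|dirty|clear>
[3] after Left: <A|dirty|clear>
[4] after Left: <A|dirty|clear>
[5] after Right: <B|dirty|clear>
[6] after Suck: <B|dirty|clear>
[7] after Suck: <B|dirty|clear>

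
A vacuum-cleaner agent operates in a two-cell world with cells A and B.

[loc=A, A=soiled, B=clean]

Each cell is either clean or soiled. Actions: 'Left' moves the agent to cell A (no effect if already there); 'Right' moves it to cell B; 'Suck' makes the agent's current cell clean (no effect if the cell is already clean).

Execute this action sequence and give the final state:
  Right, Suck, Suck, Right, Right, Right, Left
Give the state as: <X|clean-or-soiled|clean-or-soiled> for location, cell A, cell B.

Right (#1): <B|soiled|clean>
Suck (#2): <B|soiled|clean>
Suck (#3): <B|soiled|clean>
Right (#4): <B|soiled|clean>
Right (#5): <B|soiled|clean>
Right (#6): <B|soiled|clean>
Left (#7): <A|soiled|clean>

<A|soiled|clean>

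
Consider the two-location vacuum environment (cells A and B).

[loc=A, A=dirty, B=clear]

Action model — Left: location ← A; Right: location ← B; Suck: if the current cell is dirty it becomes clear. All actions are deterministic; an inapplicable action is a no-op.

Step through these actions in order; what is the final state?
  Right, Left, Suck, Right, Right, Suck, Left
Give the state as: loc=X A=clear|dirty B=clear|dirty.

step 1/7 (Right): loc=B A=dirty B=clear
step 2/7 (Left): loc=A A=dirty B=clear
step 3/7 (Suck): loc=A A=clear B=clear
step 4/7 (Right): loc=B A=clear B=clear
step 5/7 (Right): loc=B A=clear B=clear
step 6/7 (Suck): loc=B A=clear B=clear
step 7/7 (Left): loc=A A=clear B=clear

loc=A A=clear B=clear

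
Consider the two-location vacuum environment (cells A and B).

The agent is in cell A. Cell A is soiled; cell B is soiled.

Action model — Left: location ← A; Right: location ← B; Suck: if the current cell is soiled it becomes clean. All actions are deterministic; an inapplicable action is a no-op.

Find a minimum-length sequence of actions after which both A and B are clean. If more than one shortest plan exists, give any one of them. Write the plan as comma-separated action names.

[1] after Suck: (A; A:clean, B:soiled)
[2] after Right: (B; A:clean, B:soiled)
[3] after Suck: (B; A:clean, B:clean)
min 3: Suck A + move + Suck B

Suck, Right, Suck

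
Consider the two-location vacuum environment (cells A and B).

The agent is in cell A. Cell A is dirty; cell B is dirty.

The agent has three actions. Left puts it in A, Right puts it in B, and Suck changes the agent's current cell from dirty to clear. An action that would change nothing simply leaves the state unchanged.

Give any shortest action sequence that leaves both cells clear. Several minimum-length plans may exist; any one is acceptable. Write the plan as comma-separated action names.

1. Suck → in A — A clear, B dirty
2. Right → in B — A clear, B dirty
3. Suck → in B — A clear, B clear
min 3: Suck A + move + Suck B

Suck, Right, Suck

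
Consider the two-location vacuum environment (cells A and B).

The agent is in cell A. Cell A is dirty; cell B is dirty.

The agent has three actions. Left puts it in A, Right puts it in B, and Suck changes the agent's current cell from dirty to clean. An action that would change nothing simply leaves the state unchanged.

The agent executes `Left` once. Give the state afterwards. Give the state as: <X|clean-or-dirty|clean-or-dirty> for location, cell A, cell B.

<A|dirty|dirty>

start: <A|dirty|dirty>
Left (#1): <A|dirty|dirty>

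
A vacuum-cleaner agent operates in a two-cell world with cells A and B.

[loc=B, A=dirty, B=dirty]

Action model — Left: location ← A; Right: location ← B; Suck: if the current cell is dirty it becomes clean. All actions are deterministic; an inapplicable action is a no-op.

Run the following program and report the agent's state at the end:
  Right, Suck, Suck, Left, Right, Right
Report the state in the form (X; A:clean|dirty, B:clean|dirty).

1) do Right; now (B; A:dirty, B:dirty)
2) do Suck; now (B; A:dirty, B:clean)
3) do Suck; now (B; A:dirty, B:clean)
4) do Left; now (A; A:dirty, B:clean)
5) do Right; now (B; A:dirty, B:clean)
6) do Right; now (B; A:dirty, B:clean)

(B; A:dirty, B:clean)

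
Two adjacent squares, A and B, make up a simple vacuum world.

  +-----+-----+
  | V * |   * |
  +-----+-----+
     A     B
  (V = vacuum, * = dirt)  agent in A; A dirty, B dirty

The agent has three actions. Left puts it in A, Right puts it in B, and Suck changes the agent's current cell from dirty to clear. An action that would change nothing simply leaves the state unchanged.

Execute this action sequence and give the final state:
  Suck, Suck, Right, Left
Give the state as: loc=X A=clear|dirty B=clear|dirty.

step 1/4 (Suck): loc=A A=clear B=dirty
step 2/4 (Suck): loc=A A=clear B=dirty
step 3/4 (Right): loc=B A=clear B=dirty
step 4/4 (Left): loc=A A=clear B=dirty

loc=A A=clear B=dirty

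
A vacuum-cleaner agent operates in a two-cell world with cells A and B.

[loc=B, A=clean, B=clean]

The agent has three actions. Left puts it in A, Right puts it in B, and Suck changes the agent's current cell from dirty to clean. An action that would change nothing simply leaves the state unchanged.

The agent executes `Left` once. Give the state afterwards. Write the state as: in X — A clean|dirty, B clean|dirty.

start: in B — A clean, B clean
[1] after Left: in A — A clean, B clean

in A — A clean, B clean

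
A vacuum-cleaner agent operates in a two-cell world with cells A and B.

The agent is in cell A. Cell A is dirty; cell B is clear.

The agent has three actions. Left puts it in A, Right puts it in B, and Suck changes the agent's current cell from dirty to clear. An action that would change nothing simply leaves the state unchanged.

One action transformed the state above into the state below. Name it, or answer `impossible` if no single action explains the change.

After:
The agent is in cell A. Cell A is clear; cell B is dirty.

impossible

try  Left: loc=A A=dirty B=clear
try Right: loc=B A=dirty B=clear
try  Suck: loc=A A=clear B=clear
no single action produces the after-state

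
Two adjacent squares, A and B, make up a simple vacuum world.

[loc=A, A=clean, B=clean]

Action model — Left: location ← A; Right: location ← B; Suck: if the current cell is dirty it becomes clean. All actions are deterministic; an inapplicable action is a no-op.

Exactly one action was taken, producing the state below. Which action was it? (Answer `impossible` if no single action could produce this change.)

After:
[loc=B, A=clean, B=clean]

try  Left: in A — A clean, B clean
try Right: in B — A clean, B clean  ← match
try  Suck: in A — A clean, B clean

Right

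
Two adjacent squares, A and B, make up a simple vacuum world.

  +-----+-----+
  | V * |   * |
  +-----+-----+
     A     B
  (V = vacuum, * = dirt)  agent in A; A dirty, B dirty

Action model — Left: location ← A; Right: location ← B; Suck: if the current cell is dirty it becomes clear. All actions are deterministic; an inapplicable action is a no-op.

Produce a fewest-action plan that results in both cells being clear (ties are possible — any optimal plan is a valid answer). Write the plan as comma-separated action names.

Suck, Right, Suck

step 1/3 (Suck): loc=A A=clear B=dirty
step 2/3 (Right): loc=B A=clear B=dirty
step 3/3 (Suck): loc=B A=clear B=clear
min 3: Suck A + move + Suck B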